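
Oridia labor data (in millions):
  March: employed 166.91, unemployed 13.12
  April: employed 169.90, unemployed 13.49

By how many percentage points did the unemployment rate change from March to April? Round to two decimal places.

March: labor force = 166.91 + 13.12 = 180.03; u = 13.12/180.03 = 7.29%.
April: labor force = 169.90 + 13.49 = 183.39; u = 13.49/183.39 = 7.36%.
Change = 7.36% − 7.29% = +0.07 pp.

The unemployment rate changed by +0.07 percentage points.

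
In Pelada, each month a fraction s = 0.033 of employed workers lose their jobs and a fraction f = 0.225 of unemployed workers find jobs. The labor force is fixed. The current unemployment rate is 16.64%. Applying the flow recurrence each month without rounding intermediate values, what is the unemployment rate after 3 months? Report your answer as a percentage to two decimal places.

With a fixed labor force, u_{t+1} = u_t + s·(1−u_t) − f·u_t = u_t·(1−s−f) + s.
Here 1−s−f = 0.742 and s = 0.033.
u_1 = 0.166400 × 0.742 + 0.033 = 0.156469.
u_2 = 0.156469 × 0.742 + 0.033 = 0.149100.
u_3 = 0.149100 × 0.742 + 0.033 = 0.143632.

Unemployment rate after three months ≈ 14.36%.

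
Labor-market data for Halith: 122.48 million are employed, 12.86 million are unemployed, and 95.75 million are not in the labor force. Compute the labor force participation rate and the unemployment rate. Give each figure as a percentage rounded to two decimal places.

Labor force = employed + unemployed = 122.48 + 12.86 = 135.34 million.
Working-age population = 135.34 + 95.75 = 231.09 million.
Unemployment rate = 12.86 / 135.34 = 9.50%.
Labor force participation rate = 135.34 / 231.09 = 58.57%.

Labor force participation rate ≈ 58.57%; unemployment rate ≈ 9.50%.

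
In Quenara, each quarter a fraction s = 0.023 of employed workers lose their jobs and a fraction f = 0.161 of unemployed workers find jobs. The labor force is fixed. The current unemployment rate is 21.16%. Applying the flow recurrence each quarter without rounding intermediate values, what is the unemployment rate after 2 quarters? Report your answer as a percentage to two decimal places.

With a fixed labor force, u_{t+1} = u_t + s·(1−u_t) − f·u_t = u_t·(1−s−f) + s.
Here 1−s−f = 0.816 and s = 0.023.
u_1 = 0.211600 × 0.816 + 0.023 = 0.195666.
u_2 = 0.195666 × 0.816 + 0.023 = 0.182663.

Unemployment rate after two quarters ≈ 18.27%.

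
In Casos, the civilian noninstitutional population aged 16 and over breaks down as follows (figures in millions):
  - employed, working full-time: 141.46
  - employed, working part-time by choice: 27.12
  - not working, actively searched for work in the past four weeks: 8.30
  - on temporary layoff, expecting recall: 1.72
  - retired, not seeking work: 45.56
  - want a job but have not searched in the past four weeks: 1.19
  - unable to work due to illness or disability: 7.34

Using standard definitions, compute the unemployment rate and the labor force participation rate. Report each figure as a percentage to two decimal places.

Unemployment rate ≈ 5.61%; labor force participation rate ≈ 76.75%.

Employed = 141.46 + 27.12 = 168.58 million.
Unemployed = 8.30 + 1.72 = 10.02 million (jobless and actively searching, or on temporary layoff).
Labor force = 168.58 + 10.02 = 178.60 million.
Not in labor force = 45.56 + 1.19 + 7.34 = 54.09 million (those not working and not actively searching are outside the labor force — including those who want a job but have given up searching).
Civilian working-age population = 178.60 + 54.09 = 232.69 million.
Unemployment rate = 10.02 / 178.60 = 5.61%.
Labor force participation rate = 178.60 / 232.69 = 76.75%.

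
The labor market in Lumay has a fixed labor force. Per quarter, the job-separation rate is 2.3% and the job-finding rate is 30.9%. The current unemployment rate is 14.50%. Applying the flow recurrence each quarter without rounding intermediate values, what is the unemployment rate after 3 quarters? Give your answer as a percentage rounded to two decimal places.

Unemployment rate after three quarters ≈ 9.18%.

With a fixed labor force, u_{t+1} = u_t + s·(1−u_t) − f·u_t = u_t·(1−s−f) + s.
Here 1−s−f = 0.668 and s = 0.023.
u_1 = 0.145000 × 0.668 + 0.023 = 0.119860.
u_2 = 0.119860 × 0.668 + 0.023 = 0.103066.
u_3 = 0.103066 × 0.668 + 0.023 = 0.091848.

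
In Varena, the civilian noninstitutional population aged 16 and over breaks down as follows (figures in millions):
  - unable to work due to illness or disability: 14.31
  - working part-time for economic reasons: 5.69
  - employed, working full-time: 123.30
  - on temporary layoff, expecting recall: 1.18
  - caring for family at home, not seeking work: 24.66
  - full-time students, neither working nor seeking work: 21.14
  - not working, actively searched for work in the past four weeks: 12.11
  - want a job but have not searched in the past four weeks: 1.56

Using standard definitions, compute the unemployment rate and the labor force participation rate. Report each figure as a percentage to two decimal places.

Employed = 5.69 + 123.30 = 128.99 million (anyone who worked, including part-time for economic reasons, counts as employed).
Unemployed = 1.18 + 12.11 = 13.29 million (jobless and actively searching, or on temporary layoff).
Labor force = 128.99 + 13.29 = 142.28 million.
Not in labor force = 14.31 + 24.66 + 21.14 + 1.56 = 61.67 million (those not working and not actively searching are outside the labor force — including those who want a job but have given up searching).
Civilian working-age population = 142.28 + 61.67 = 203.95 million.
Unemployment rate = 13.29 / 142.28 = 9.34%.
Labor force participation rate = 142.28 / 203.95 = 69.76%.

Unemployment rate ≈ 9.34%; labor force participation rate ≈ 69.76%.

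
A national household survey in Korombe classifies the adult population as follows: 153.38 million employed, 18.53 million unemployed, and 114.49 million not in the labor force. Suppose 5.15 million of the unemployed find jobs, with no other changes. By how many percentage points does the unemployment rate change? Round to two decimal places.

The unemployment rate changes by −3.00 percentage points.

Initially, labor force = 153.38 + 18.53 = 171.91 million, so u = 18.53/171.91 = 10.78%.
After the change, unemployed falls and employed rises by 5.15; labor force unchanged → E = 158.53, U = 13.38, labor force = 171.91 million.
New unemployment rate = 13.38 / 171.91 = 7.78%.
Change = 7.78% − 10.78% = −3.00 percentage points.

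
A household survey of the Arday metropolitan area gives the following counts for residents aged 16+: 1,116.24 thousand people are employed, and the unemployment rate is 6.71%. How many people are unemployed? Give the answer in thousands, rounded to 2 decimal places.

About 80.29 thousand are unemployed.

Let U be the number unemployed. The labor force is E + U, and U/(E+U) = 0.0671.
So U = 0.0671 × 1,116.24 / (1 − 0.0671) = 74.8997 / 0.9329 ≈ 80.29 thousand.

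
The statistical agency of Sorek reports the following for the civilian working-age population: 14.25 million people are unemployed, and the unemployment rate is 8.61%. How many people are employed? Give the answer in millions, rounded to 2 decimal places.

About 151.26 million are employed.

Labor force = U / u = 14.25 / 0.0861 ≈ 165.51 million.
Employed = labor force − unemployed = 165.51 − 14.25 = 151.26 million.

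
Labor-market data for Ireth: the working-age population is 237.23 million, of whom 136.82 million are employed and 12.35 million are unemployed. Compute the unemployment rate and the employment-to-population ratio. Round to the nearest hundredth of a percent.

Labor force = employed + unemployed = 136.82 + 12.35 = 149.17 million.
Unemployment rate = 12.35 / 149.17 = 8.28%.
Employment-population ratio = 136.82 / 237.23 = 57.67%.

Unemployment rate ≈ 8.28%; employment-population ratio ≈ 57.67%.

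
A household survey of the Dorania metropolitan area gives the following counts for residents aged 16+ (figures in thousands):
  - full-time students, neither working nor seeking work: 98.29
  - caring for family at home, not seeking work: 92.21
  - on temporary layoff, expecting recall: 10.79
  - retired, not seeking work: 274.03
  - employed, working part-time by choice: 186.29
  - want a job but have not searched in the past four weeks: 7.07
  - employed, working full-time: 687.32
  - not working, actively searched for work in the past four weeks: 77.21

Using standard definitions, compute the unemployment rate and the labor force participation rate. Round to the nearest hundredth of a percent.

Employed = 186.29 + 687.32 = 873.61 thousand.
Unemployed = 10.79 + 77.21 = 88.00 thousand (jobless and actively searching, or on temporary layoff).
Labor force = 873.61 + 88.00 = 961.61 thousand.
Not in labor force = 98.29 + 92.21 + 274.03 + 7.07 = 471.60 thousand (those not working and not actively searching are outside the labor force — including those who want a job but have given up searching).
Civilian working-age population = 961.61 + 471.60 = 1,433.21 thousand.
Unemployment rate = 88.00 / 961.61 = 9.15%.
Labor force participation rate = 961.61 / 1,433.21 = 67.09%.

Unemployment rate ≈ 9.15%; labor force participation rate ≈ 67.09%.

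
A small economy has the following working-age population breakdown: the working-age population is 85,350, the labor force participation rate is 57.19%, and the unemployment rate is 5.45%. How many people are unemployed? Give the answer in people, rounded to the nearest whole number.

About 2,660 are unemployed.

Labor force = 0.5719 × 85,350 = 48,812.
Unemployed = 0.0545 × 48,812 ≈ 2,660.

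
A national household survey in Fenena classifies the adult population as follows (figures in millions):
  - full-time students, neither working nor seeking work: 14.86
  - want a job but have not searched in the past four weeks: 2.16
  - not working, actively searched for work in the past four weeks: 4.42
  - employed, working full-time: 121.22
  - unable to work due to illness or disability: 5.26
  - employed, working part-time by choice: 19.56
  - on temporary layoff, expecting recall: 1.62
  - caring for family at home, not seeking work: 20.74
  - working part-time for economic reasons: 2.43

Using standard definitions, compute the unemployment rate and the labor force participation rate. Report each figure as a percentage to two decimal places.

Unemployment rate ≈ 4.05%; labor force participation rate ≈ 77.63%.

Employed = 121.22 + 19.56 + 2.43 = 143.21 million (anyone who worked, including part-time for economic reasons, counts as employed).
Unemployed = 4.42 + 1.62 = 6.04 million (jobless and actively searching, or on temporary layoff).
Labor force = 143.21 + 6.04 = 149.25 million.
Not in labor force = 14.86 + 2.16 + 5.26 + 20.74 = 43.02 million (those not working and not actively searching are outside the labor force — including those who want a job but have given up searching).
Civilian working-age population = 149.25 + 43.02 = 192.27 million.
Unemployment rate = 6.04 / 149.25 = 4.05%.
Labor force participation rate = 149.25 / 192.27 = 77.63%.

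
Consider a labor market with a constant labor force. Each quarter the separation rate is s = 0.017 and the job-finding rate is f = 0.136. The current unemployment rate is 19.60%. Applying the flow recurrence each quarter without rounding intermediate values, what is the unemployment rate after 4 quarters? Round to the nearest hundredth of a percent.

With a fixed labor force, u_{t+1} = u_t + s·(1−u_t) − f·u_t = u_t·(1−s−f) + s.
Here 1−s−f = 0.847 and s = 0.017.
u_1 = 0.196000 × 0.847 + 0.017 = 0.183012.
u_2 = 0.183012 × 0.847 + 0.017 = 0.172011.
u_3 = 0.172011 × 0.847 + 0.017 = 0.162693.
u_4 = 0.162693 × 0.847 + 0.017 = 0.154801.

Unemployment rate after four quarters ≈ 15.48%.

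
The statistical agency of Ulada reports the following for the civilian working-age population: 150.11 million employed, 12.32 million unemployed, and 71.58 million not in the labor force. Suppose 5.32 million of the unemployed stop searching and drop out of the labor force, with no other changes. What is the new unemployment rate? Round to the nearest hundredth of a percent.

Initially, labor force = 150.11 + 12.32 = 162.43 million, so u = 12.32/162.43 = 7.58%.
After the change, unemployed and labor force both fall by 5.32 → E = 150.11, U = 7.00, labor force = 157.11 million.
New unemployment rate = 7.00 / 157.11 = 4.46%.

New unemployment rate ≈ 4.46%.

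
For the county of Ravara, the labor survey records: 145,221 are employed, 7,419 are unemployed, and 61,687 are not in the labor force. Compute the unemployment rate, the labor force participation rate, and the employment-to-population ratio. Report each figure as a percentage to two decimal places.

Labor force = employed + unemployed = 145,221 + 7,419 = 152,640.
Working-age population = 152,640 + 61,687 = 214,327.
Unemployment rate = 7,419 / 152,640 = 4.86%.
Labor force participation rate = 152,640 / 214,327 = 71.22%.
Employment-population ratio = 145,221 / 214,327 = 67.76%.

Unemployment rate ≈ 4.86%; labor force participation rate ≈ 71.22%; employment-population ratio ≈ 67.76%.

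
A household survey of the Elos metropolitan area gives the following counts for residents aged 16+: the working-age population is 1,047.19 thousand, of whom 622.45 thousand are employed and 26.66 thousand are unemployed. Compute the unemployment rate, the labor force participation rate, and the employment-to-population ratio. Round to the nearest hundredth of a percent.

Labor force = employed + unemployed = 622.45 + 26.66 = 649.11 thousand.
Unemployment rate = 26.66 / 649.11 = 4.11%.
Labor force participation rate = 649.11 / 1,047.19 = 61.99%.
Employment-population ratio = 622.45 / 1,047.19 = 59.44%.

Unemployment rate ≈ 4.11%; labor force participation rate ≈ 61.99%; employment-population ratio ≈ 59.44%.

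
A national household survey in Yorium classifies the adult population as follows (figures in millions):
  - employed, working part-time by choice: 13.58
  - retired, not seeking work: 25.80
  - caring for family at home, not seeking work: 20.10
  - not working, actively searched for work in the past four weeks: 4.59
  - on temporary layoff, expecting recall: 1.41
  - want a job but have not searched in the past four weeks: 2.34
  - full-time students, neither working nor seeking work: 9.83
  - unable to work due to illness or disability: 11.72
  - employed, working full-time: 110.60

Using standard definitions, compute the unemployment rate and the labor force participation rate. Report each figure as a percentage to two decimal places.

Employed = 13.58 + 110.60 = 124.18 million.
Unemployed = 4.59 + 1.41 = 6.00 million (jobless and actively searching, or on temporary layoff).
Labor force = 124.18 + 6.00 = 130.18 million.
Not in labor force = 25.80 + 20.10 + 2.34 + 9.83 + 11.72 = 69.79 million (those not working and not actively searching are outside the labor force — including those who want a job but have given up searching).
Civilian working-age population = 130.18 + 69.79 = 199.97 million.
Unemployment rate = 6.00 / 130.18 = 4.61%.
Labor force participation rate = 130.18 / 199.97 = 65.10%.

Unemployment rate ≈ 4.61%; labor force participation rate ≈ 65.10%.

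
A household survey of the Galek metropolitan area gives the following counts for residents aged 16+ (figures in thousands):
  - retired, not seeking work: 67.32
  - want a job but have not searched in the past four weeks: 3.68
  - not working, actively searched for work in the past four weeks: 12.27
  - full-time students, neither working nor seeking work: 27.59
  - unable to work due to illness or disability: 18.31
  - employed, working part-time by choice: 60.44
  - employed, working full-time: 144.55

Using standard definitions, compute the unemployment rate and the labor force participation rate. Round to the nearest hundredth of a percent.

Employed = 60.44 + 144.55 = 204.99 thousand.
Unemployed = 12.27 thousand.
Labor force = 204.99 + 12.27 = 217.26 thousand.
Not in labor force = 67.32 + 3.68 + 27.59 + 18.31 = 116.90 thousand (those not working and not actively searching are outside the labor force — including those who want a job but have given up searching).
Civilian working-age population = 217.26 + 116.90 = 334.16 thousand.
Unemployment rate = 12.27 / 217.26 = 5.65%.
Labor force participation rate = 217.26 / 334.16 = 65.02%.

Unemployment rate ≈ 5.65%; labor force participation rate ≈ 65.02%.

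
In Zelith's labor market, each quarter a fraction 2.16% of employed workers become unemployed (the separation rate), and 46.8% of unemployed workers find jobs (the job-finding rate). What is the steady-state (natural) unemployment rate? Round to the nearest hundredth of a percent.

At steady state the flows balance: s·E = f·U, so U/(E+U) = s/(s+f).
u* = 2.16 / (2.16 + 46.8) = 2.16 / 48.96 = 4.41%.

Steady-state unemployment rate ≈ 4.41%.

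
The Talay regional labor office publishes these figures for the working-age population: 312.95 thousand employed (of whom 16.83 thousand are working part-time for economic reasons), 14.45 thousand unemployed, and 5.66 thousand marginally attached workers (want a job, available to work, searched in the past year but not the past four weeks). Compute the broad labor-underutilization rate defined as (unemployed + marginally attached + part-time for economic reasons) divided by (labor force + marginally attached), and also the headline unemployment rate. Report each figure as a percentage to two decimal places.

Broad underutilization rate ≈ 11.09%; headline unemployment rate ≈ 4.41%.

Labor force = 312.95 + 14.45 = 327.40 thousand.
Numerator = 14.45 + 5.66 + 16.83 = 36.94 thousand.
Denominator = 327.40 + 5.66 = 333.06 thousand.
Broad rate = 36.94 / 333.06 = 11.09%.
Headline unemployment rate = 14.45 / 327.40 = 4.41%.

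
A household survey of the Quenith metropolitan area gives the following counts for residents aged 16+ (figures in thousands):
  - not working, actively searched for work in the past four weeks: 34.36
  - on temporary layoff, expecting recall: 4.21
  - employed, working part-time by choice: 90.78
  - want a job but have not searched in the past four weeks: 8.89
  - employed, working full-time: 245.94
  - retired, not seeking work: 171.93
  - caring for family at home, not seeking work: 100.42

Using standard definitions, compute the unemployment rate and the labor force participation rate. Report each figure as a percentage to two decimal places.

Unemployment rate ≈ 10.28%; labor force participation rate ≈ 57.16%.

Employed = 90.78 + 245.94 = 336.72 thousand.
Unemployed = 34.36 + 4.21 = 38.57 thousand (jobless and actively searching, or on temporary layoff).
Labor force = 336.72 + 38.57 = 375.29 thousand.
Not in labor force = 8.89 + 171.93 + 100.42 = 281.24 thousand (those not working and not actively searching are outside the labor force — including those who want a job but have given up searching).
Civilian working-age population = 375.29 + 281.24 = 656.53 thousand.
Unemployment rate = 38.57 / 375.29 = 10.28%.
Labor force participation rate = 375.29 / 656.53 = 57.16%.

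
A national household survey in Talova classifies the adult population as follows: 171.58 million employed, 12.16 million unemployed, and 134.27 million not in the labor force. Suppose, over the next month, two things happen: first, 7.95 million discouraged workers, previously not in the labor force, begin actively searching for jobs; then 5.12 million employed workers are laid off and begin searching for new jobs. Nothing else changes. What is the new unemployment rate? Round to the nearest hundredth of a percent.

Initially, labor force = 171.58 + 12.16 = 183.74 million, so u = 12.16/183.74 = 6.62%.
After the first change, unemployed and labor force both rise by 7.95 → E = 171.58, U = 20.11, labor force = 191.69 million.
After the second change, employed falls and unemployed rises by 5.12; labor force unchanged → E = 166.46, U = 25.23, labor force = 191.69 million.
New unemployment rate = 25.23 / 191.69 = 13.16%.

New unemployment rate ≈ 13.16%.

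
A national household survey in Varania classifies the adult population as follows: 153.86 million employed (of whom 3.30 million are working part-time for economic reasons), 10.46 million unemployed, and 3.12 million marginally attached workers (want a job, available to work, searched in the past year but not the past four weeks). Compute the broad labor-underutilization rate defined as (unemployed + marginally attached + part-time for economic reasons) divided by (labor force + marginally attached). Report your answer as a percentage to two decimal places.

Labor force = 153.86 + 10.46 = 164.32 million.
Numerator = 10.46 + 3.12 + 3.30 = 16.88 million.
Denominator = 164.32 + 3.12 = 167.44 million.
Broad rate = 16.88 / 167.44 = 10.08%.

Broad underutilization rate ≈ 10.08%.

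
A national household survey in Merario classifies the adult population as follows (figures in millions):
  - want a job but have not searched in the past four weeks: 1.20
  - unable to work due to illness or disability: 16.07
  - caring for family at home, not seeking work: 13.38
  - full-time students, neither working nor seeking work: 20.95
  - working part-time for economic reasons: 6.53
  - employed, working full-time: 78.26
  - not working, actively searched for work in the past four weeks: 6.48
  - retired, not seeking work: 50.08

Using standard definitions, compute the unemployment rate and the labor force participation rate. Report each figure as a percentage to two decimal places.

Unemployment rate ≈ 7.10%; labor force participation rate ≈ 47.30%.

Employed = 6.53 + 78.26 = 84.79 million (anyone who worked, including part-time for economic reasons, counts as employed).
Unemployed = 6.48 million.
Labor force = 84.79 + 6.48 = 91.27 million.
Not in labor force = 1.20 + 16.07 + 13.38 + 20.95 + 50.08 = 101.68 million (those not working and not actively searching are outside the labor force — including those who want a job but have given up searching).
Civilian working-age population = 91.27 + 101.68 = 192.95 million.
Unemployment rate = 6.48 / 91.27 = 7.10%.
Labor force participation rate = 91.27 / 192.95 = 47.30%.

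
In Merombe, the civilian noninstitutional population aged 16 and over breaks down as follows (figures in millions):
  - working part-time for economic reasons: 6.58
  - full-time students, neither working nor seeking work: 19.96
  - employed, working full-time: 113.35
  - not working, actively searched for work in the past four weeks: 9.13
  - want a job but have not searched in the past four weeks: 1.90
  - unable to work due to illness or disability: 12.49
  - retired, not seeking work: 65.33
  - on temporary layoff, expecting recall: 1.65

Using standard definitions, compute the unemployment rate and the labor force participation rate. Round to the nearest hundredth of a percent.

Employed = 6.58 + 113.35 = 119.93 million (anyone who worked, including part-time for economic reasons, counts as employed).
Unemployed = 9.13 + 1.65 = 10.78 million (jobless and actively searching, or on temporary layoff).
Labor force = 119.93 + 10.78 = 130.71 million.
Not in labor force = 19.96 + 1.90 + 12.49 + 65.33 = 99.68 million (those not working and not actively searching are outside the labor force — including those who want a job but have given up searching).
Civilian working-age population = 130.71 + 99.68 = 230.39 million.
Unemployment rate = 10.78 / 130.71 = 8.25%.
Labor force participation rate = 130.71 / 230.39 = 56.73%.

Unemployment rate ≈ 8.25%; labor force participation rate ≈ 56.73%.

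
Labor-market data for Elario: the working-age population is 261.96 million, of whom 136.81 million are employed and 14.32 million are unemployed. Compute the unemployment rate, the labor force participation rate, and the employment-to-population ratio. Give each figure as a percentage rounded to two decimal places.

Labor force = employed + unemployed = 136.81 + 14.32 = 151.13 million.
Unemployment rate = 14.32 / 151.13 = 9.48%.
Labor force participation rate = 151.13 / 261.96 = 57.69%.
Employment-population ratio = 136.81 / 261.96 = 52.23%.

Unemployment rate ≈ 9.48%; labor force participation rate ≈ 57.69%; employment-population ratio ≈ 52.23%.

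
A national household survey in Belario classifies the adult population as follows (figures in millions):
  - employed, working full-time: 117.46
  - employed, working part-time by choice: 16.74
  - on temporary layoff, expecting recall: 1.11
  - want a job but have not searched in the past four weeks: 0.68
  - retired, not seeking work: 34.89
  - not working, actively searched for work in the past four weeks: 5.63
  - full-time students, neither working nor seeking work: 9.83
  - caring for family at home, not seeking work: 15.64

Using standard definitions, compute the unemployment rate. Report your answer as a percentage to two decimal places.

Unemployment rate ≈ 4.78%.

Employed = 117.46 + 16.74 = 134.20 million.
Unemployed = 1.11 + 5.63 = 6.74 million (jobless and actively searching, or on temporary layoff).
Labor force = 134.20 + 6.74 = 140.94 million.
Unemployment rate = 6.74 / 140.94 = 4.78%.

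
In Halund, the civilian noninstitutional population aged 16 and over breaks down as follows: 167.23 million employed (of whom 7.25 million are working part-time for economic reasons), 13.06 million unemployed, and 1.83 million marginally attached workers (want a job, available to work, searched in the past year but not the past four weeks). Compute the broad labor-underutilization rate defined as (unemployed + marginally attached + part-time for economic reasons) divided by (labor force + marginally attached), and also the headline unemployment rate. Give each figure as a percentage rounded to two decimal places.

Broad underutilization rate ≈ 12.16%; headline unemployment rate ≈ 7.24%.

Labor force = 167.23 + 13.06 = 180.29 million.
Numerator = 13.06 + 1.83 + 7.25 = 22.14 million.
Denominator = 180.29 + 1.83 = 182.12 million.
Broad rate = 22.14 / 182.12 = 12.16%.
Headline unemployment rate = 13.06 / 180.29 = 7.24%.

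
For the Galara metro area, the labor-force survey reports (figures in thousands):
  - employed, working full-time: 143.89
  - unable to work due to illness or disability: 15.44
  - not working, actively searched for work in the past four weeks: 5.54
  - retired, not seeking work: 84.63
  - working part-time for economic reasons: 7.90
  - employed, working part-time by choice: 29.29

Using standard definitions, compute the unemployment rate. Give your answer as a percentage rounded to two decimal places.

Unemployment rate ≈ 2.97%.

Employed = 143.89 + 7.90 + 29.29 = 181.08 thousand (anyone who worked, including part-time for economic reasons, counts as employed).
Unemployed = 5.54 thousand.
Labor force = 181.08 + 5.54 = 186.62 thousand.
Unemployment rate = 5.54 / 186.62 = 2.97%.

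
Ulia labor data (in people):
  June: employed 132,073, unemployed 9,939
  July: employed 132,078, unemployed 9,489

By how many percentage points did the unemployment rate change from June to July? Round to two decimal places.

June: labor force = 132,073 + 9,939 = 142,012; u = 9,939/142,012 = 7.00%.
July: labor force = 132,078 + 9,489 = 141,567; u = 9,489/141,567 = 6.70%.
Change = 6.70% − 7.00% = −0.30 pp.

The unemployment rate changed by −0.30 percentage points.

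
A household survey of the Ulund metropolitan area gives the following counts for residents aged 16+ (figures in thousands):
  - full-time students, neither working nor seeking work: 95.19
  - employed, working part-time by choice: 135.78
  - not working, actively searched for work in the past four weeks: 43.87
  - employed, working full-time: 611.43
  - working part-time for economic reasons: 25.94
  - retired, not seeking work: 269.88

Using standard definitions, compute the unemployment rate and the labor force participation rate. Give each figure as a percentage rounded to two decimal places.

Employed = 135.78 + 611.43 + 25.94 = 773.15 thousand (anyone who worked, including part-time for economic reasons, counts as employed).
Unemployed = 43.87 thousand.
Labor force = 773.15 + 43.87 = 817.02 thousand.
Not in labor force = 95.19 + 269.88 = 365.07 thousand (those not working and not actively searching are outside the labor force).
Civilian working-age population = 817.02 + 365.07 = 1,182.09 thousand.
Unemployment rate = 43.87 / 817.02 = 5.37%.
Labor force participation rate = 817.02 / 1,182.09 = 69.12%.

Unemployment rate ≈ 5.37%; labor force participation rate ≈ 69.12%.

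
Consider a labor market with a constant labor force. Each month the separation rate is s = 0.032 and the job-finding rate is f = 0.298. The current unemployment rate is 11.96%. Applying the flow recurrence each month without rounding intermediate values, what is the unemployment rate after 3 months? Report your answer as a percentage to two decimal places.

With a fixed labor force, u_{t+1} = u_t + s·(1−u_t) − f·u_t = u_t·(1−s−f) + s.
Here 1−s−f = 0.670 and s = 0.032.
u_1 = 0.119600 × 0.670 + 0.032 = 0.112132.
u_2 = 0.112132 × 0.670 + 0.032 = 0.107128.
u_3 = 0.107128 × 0.670 + 0.032 = 0.103776.

Unemployment rate after three months ≈ 10.38%.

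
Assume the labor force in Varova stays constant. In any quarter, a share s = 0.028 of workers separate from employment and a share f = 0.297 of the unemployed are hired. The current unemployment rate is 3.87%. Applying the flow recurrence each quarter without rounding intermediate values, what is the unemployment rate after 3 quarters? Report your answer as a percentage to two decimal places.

With a fixed labor force, u_{t+1} = u_t + s·(1−u_t) − f·u_t = u_t·(1−s−f) + s.
Here 1−s−f = 0.675 and s = 0.028.
u_1 = 0.038700 × 0.675 + 0.028 = 0.054123.
u_2 = 0.054123 × 0.675 + 0.028 = 0.064533.
u_3 = 0.064533 × 0.675 + 0.028 = 0.071560.

Unemployment rate after three quarters ≈ 7.16%.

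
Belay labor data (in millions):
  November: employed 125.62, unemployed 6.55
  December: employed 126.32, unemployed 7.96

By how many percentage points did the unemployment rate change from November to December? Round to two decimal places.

November: labor force = 125.62 + 6.55 = 132.17; u = 6.55/132.17 = 4.96%.
December: labor force = 126.32 + 7.96 = 134.28; u = 7.96/134.28 = 5.93%.
Change = 5.93% − 4.96% = +0.97 pp.

The unemployment rate changed by +0.97 percentage points.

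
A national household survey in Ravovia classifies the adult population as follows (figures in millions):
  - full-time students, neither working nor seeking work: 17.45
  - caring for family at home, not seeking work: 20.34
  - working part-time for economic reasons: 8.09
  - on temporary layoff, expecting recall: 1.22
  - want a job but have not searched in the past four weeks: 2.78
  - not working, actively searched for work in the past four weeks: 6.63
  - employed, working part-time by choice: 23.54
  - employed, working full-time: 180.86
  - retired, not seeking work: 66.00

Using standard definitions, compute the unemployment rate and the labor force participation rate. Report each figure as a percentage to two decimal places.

Unemployment rate ≈ 3.56%; labor force participation rate ≈ 67.40%.

Employed = 8.09 + 23.54 + 180.86 = 212.49 million (anyone who worked, including part-time for economic reasons, counts as employed).
Unemployed = 1.22 + 6.63 = 7.85 million (jobless and actively searching, or on temporary layoff).
Labor force = 212.49 + 7.85 = 220.34 million.
Not in labor force = 17.45 + 20.34 + 2.78 + 66.00 = 106.57 million (those not working and not actively searching are outside the labor force — including those who want a job but have given up searching).
Civilian working-age population = 220.34 + 106.57 = 326.91 million.
Unemployment rate = 7.85 / 220.34 = 3.56%.
Labor force participation rate = 220.34 / 326.91 = 67.40%.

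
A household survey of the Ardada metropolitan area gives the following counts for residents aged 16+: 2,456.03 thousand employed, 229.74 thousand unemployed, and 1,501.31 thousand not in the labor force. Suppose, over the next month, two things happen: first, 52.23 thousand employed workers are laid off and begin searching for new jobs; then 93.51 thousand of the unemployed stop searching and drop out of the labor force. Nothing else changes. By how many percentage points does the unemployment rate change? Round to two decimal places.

Initially, labor force = 2,456.03 + 229.74 = 2,685.77 thousand, so u = 229.74/2,685.77 = 8.55%.
After the first change, employed falls and unemployed rises by 52.23; labor force unchanged → E = 2,403.80, U = 281.97, labor force = 2,685.77 thousand.
After the second change, unemployed and labor force both fall by 93.51 → E = 2,403.80, U = 188.46, labor force = 2,592.26 thousand.
New unemployment rate = 188.46 / 2,592.26 = 7.27%.
Change = 7.27% − 8.55% = −1.28 percentage points.

The unemployment rate changes by −1.28 percentage points.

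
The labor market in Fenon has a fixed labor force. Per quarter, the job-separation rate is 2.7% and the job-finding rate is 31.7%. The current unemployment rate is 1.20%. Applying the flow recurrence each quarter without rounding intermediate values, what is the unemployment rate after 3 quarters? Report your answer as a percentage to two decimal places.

Unemployment rate after three quarters ≈ 5.97%.

With a fixed labor force, u_{t+1} = u_t + s·(1−u_t) − f·u_t = u_t·(1−s−f) + s.
Here 1−s−f = 0.656 and s = 0.027.
u_1 = 0.012000 × 0.656 + 0.027 = 0.034872.
u_2 = 0.034872 × 0.656 + 0.027 = 0.049876.
u_3 = 0.049876 × 0.656 + 0.027 = 0.059719.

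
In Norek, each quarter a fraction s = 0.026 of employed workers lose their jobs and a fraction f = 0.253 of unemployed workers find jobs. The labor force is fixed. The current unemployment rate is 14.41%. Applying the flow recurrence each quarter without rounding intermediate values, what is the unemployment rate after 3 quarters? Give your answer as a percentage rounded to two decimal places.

Unemployment rate after three quarters ≈ 11.23%.

With a fixed labor force, u_{t+1} = u_t + s·(1−u_t) − f·u_t = u_t·(1−s−f) + s.
Here 1−s−f = 0.721 and s = 0.026.
u_1 = 0.144100 × 0.721 + 0.026 = 0.129896.
u_2 = 0.129896 × 0.721 + 0.026 = 0.119655.
u_3 = 0.119655 × 0.721 + 0.026 = 0.112271.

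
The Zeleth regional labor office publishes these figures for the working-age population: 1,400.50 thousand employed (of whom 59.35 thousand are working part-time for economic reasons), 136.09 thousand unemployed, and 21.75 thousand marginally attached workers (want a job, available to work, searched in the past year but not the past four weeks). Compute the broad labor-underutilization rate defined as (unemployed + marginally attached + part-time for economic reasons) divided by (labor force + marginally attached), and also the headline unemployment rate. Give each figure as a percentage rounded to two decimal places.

Broad underutilization rate ≈ 13.94%; headline unemployment rate ≈ 8.86%.

Labor force = 1,400.50 + 136.09 = 1,536.59 thousand.
Numerator = 136.09 + 21.75 + 59.35 = 217.19 thousand.
Denominator = 1,536.59 + 21.75 = 1,558.34 thousand.
Broad rate = 217.19 / 1,558.34 = 13.94%.
Headline unemployment rate = 136.09 / 1,536.59 = 8.86%.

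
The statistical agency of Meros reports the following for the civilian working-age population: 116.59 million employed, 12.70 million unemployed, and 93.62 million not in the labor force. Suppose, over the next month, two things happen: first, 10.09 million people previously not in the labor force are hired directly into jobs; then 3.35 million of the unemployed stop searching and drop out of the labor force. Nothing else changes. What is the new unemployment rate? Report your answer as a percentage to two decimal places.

Initially, labor force = 116.59 + 12.70 = 129.29 million, so u = 12.70/129.29 = 9.82%.
After the first change, employed and labor force both rise by 10.09; unemployed unchanged → E = 126.68, U = 12.70, labor force = 139.38 million.
After the second change, unemployed and labor force both fall by 3.35 → E = 126.68, U = 9.35, labor force = 136.03 million.
New unemployment rate = 9.35 / 136.03 = 6.87%.

New unemployment rate ≈ 6.87%.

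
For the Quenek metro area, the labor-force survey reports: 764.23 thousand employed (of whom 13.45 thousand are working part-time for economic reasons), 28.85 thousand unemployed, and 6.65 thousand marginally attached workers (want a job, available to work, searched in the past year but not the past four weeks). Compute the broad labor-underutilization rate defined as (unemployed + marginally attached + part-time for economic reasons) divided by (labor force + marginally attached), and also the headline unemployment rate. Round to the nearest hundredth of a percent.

Broad underutilization rate ≈ 6.12%; headline unemployment rate ≈ 3.64%.

Labor force = 764.23 + 28.85 = 793.08 thousand.
Numerator = 28.85 + 6.65 + 13.45 = 48.95 thousand.
Denominator = 793.08 + 6.65 = 799.73 thousand.
Broad rate = 48.95 / 799.73 = 6.12%.
Headline unemployment rate = 28.85 / 793.08 = 3.64%.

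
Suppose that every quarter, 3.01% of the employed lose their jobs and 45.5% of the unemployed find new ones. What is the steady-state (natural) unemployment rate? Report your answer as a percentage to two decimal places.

At steady state the flows balance: s·E = f·U, so U/(E+U) = s/(s+f).
u* = 3.01 / (3.01 + 45.5) = 3.01 / 48.51 = 6.20%.

Steady-state unemployment rate ≈ 6.20%.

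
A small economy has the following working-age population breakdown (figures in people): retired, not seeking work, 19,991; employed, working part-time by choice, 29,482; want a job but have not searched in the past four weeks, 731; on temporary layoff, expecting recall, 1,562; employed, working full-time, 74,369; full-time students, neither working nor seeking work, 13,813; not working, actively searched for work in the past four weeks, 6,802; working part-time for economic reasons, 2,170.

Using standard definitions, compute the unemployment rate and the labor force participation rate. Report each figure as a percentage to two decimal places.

Unemployment rate ≈ 7.31%; labor force participation rate ≈ 76.81%.

Employed = 29,482 + 74,369 + 2,170 = 106,021 (anyone who worked, including part-time for economic reasons, counts as employed).
Unemployed = 1,562 + 6,802 = 8,364 (jobless and actively searching, or on temporary layoff).
Labor force = 106,021 + 8,364 = 114,385.
Not in labor force = 19,991 + 731 + 13,813 = 34,535 (those not working and not actively searching are outside the labor force — including those who want a job but have given up searching).
Civilian working-age population = 114,385 + 34,535 = 148,920.
Unemployment rate = 8,364 / 114,385 = 7.31%.
Labor force participation rate = 114,385 / 148,920 = 76.81%.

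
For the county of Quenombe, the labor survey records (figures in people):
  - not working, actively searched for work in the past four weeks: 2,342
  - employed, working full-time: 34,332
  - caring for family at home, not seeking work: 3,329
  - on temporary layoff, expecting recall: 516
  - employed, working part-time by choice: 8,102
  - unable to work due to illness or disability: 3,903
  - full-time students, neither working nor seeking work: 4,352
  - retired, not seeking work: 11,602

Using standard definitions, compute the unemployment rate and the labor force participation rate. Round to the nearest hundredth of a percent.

Employed = 34,332 + 8,102 = 42,434.
Unemployed = 2,342 + 516 = 2,858 (jobless and actively searching, or on temporary layoff).
Labor force = 42,434 + 2,858 = 45,292.
Not in labor force = 3,329 + 3,903 + 4,352 + 11,602 = 23,186 (those not working and not actively searching are outside the labor force).
Civilian working-age population = 45,292 + 23,186 = 68,478.
Unemployment rate = 2,858 / 45,292 = 6.31%.
Labor force participation rate = 45,292 / 68,478 = 66.14%.

Unemployment rate ≈ 6.31%; labor force participation rate ≈ 66.14%.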